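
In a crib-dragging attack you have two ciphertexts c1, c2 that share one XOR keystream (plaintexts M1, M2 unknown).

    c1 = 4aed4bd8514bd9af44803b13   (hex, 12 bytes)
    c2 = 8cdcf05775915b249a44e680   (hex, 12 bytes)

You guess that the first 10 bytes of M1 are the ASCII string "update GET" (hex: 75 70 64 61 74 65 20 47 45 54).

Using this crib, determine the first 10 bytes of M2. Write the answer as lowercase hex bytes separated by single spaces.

b3 41 df ee 50 bf a2 cc 9b 90

First, c1 ⊕ c2 = (M1 ⊕ K) ⊕ (M2 ⊕ K) = M1 ⊕ M2, so the key drops out. Then M2 = (M1 ⊕ M2) ⊕ M1 over the first 10 bytes.
byte 0: (4a XOR 8c) XOR 75 = c6 XOR 75 = b3
byte 1: (ed XOR dc) XOR 70 = 31 XOR 70 = 41
byte 2: (4b XOR f0) XOR 64 = bb XOR 64 = df
byte 3: (d8 XOR 57) XOR 61 = 8f XOR 61 = ee
byte 4: (51 XOR 75) XOR 74 = 24 XOR 74 = 50
byte 5: (4b XOR 91) XOR 65 = da XOR 65 = bf
byte 6: (d9 XOR 5b) XOR 20 = 82 XOR 20 = a2
byte 7: (af XOR 24) XOR 47 = 8b XOR 47 = cc
byte 8: (44 XOR 9a) XOR 45 = de XOR 45 = 9b
byte 9: (80 XOR 44) XOR 54 = c4 XOR 54 = 90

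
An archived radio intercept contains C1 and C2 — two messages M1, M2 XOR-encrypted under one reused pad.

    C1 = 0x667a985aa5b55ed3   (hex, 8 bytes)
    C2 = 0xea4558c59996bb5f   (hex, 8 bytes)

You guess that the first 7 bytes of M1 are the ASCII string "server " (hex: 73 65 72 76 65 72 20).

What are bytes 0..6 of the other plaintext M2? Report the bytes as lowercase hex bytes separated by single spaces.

ff 5a b2 e9 59 51 c5

First, C1 ⊕ C2 = (M1 ⊕ K) ⊕ (M2 ⊕ K) = M1 ⊕ M2, so the key drops out. Then M2 = (M1 ⊕ M2) ⊕ M1 over the first 7 bytes.
byte 0: (66 ^ ea) ^ 73 = 8c ^ 73 = ff
byte 1: (7a ^ 45) ^ 65 = 3f ^ 65 = 5a
byte 2: (98 ^ 58) ^ 72 = c0 ^ 72 = b2
byte 3: (5a ^ c5) ^ 76 = 9f ^ 76 = e9
byte 4: (a5 ^ 99) ^ 65 = 3c ^ 65 = 59
byte 5: (b5 ^ 96) ^ 72 = 23 ^ 72 = 51
byte 6: (5e ^ bb) ^ 20 = e5 ^ 20 = c5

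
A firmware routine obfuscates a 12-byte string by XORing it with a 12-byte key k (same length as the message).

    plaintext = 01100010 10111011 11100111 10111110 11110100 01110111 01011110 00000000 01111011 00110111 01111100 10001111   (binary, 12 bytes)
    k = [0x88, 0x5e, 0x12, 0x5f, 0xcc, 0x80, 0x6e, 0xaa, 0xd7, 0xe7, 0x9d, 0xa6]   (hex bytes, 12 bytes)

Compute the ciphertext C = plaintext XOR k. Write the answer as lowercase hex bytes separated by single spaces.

ea e5 f5 e1 38 f7 30 aa ac d0 e1 29

XOR is its own inverse, so applying the key byte-wise gives the result directly.
62 ⊕ 88 = ea
bb ⊕ 5e = e5
e7 ⊕ 12 = f5
be ⊕ 5f = e1
f4 ⊕ cc = 38
77 ⊕ 80 = f7
5e ⊕ 6e = 30
00 ⊕ aa = aa
7b ⊕ d7 = ac
37 ⊕ e7 = d0
7c ⊕ 9d = e1
8f ⊕ a6 = 29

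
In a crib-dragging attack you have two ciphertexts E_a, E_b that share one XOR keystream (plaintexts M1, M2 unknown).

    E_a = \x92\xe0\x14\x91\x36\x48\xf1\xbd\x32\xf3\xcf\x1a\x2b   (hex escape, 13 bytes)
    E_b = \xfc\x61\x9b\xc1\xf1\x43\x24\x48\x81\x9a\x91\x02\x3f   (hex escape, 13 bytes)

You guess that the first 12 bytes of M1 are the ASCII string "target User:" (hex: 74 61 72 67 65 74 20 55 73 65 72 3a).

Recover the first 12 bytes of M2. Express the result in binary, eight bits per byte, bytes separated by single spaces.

First, E_a ⊕ E_b = (M1 ⊕ K) ⊕ (M2 ⊕ K) = M1 ⊕ M2, so the key drops out. Then M2 = (M1 ⊕ M2) ⊕ M1 over the first 12 bytes.
byte 0: (92 xor fc) xor 74 = 6e xor 74 = 1a
byte 1: (e0 xor 61) xor 61 = 81 xor 61 = e0
byte 2: (14 xor 9b) xor 72 = 8f xor 72 = fd
byte 3: (91 xor c1) xor 67 = 50 xor 67 = 37
byte 4: (36 xor f1) xor 65 = c7 xor 65 = a2
byte 5: (48 xor 43) xor 74 = 0b xor 74 = 7f
byte 6: (f1 xor 24) xor 20 = d5 xor 20 = f5
byte 7: (bd xor 48) xor 55 = f5 xor 55 = a0
byte 8: (32 xor 81) xor 73 = b3 xor 73 = c0
byte 9: (f3 xor 9a) xor 65 = 69 xor 65 = 0c
byte 10: (cf xor 91) xor 72 = 5e xor 72 = 2c
byte 11: (1a xor 02) xor 3a = 18 xor 3a = 22

00011010 11100000 11111101 00110111 10100010 01111111 11110101 10100000 11000000 00001100 00101100 00100010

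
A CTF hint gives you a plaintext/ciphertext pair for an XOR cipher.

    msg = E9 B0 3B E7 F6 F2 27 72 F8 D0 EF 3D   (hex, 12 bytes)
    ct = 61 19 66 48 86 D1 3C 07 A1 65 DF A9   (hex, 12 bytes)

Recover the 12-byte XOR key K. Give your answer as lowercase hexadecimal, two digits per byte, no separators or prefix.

88a95daf70231b7559b53094

Since ct = msg ⊕ K, XORing both sides with msg gives K = msg ⊕ ct.
e9 ⊕ 61 = 88
b0 ⊕ 19 = a9
3b ⊕ 66 = 5d
e7 ⊕ 48 = af
f6 ⊕ 86 = 70
f2 ⊕ d1 = 23
27 ⊕ 3c = 1b
72 ⊕ 07 = 75
f8 ⊕ a1 = 59
d0 ⊕ 65 = b5
ef ⊕ df = 30
3d ⊕ a9 = 94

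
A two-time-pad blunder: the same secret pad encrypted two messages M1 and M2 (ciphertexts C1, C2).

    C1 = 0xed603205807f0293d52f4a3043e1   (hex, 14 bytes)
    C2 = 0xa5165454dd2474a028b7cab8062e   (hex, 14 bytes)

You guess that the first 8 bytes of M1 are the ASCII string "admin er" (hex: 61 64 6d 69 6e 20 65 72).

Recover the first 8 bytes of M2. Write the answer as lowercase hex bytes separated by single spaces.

First, C1 ⊕ C2 = (M1 ⊕ K) ⊕ (M2 ⊕ K) = M1 ⊕ M2, so the key drops out. Then M2 = (M1 ⊕ M2) ⊕ M1 over the first 8 bytes.
byte 0: (ed XOR a5) XOR 61 = 48 XOR 61 = 29
byte 1: (60 XOR 16) XOR 64 = 76 XOR 64 = 12
byte 2: (32 XOR 54) XOR 6d = 66 XOR 6d = 0b
byte 3: (05 XOR 54) XOR 69 = 51 XOR 69 = 38
byte 4: (80 XOR dd) XOR 6e = 5d XOR 6e = 33
byte 5: (7f XOR 24) XOR 20 = 5b XOR 20 = 7b
byte 6: (02 XOR 74) XOR 65 = 76 XOR 65 = 13
byte 7: (93 XOR a0) XOR 72 = 33 XOR 72 = 41

29 12 0b 38 33 7b 13 41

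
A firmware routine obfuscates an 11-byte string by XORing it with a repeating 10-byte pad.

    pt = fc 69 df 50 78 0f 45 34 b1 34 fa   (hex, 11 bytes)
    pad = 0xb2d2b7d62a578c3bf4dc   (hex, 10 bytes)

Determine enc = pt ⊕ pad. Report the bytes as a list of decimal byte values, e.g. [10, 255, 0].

The 10-byte key repeats, so the effective keystream is b2 d2 b7 d6 2a 57 8c 3b f4 dc b2.
byte 0: fc ⊕ b2 = 4e
byte 1: 69 ⊕ d2 = bb
byte 2: df ⊕ b7 = 68
byte 3: 50 ⊕ d6 = 86
byte 4: 78 ⊕ 2a = 52
byte 5: 0f ⊕ 57 = 58
byte 6: 45 ⊕ 8c = c9
byte 7: 34 ⊕ 3b = 0f
byte 8: b1 ⊕ f4 = 45
byte 9: 34 ⊕ dc = e8
byte 10: fa ⊕ b2 = 48

[78, 187, 104, 134, 82, 88, 201, 15, 69, 232, 72]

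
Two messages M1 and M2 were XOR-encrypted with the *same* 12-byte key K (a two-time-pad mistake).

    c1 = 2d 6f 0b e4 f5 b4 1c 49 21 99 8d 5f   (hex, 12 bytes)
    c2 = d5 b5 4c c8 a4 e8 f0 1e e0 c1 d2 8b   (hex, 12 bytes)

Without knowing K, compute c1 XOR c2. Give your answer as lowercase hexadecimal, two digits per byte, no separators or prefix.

f8da472c515cec57c1585fd4

c1 ⊕ c2 = (M1 ⊕ K) ⊕ (M2 ⊕ K) = M1 ⊕ M2 — the shared key cancels under XOR.
00101101 XOR 11010101 = 11111000
01101111 XOR 10110101 = 11011010
00001011 XOR 01001100 = 01000111
11100100 XOR 11001000 = 00101100
11110101 XOR 10100100 = 01010001
10110100 XOR 11101000 = 01011100
00011100 XOR 11110000 = 11101100
01001001 XOR 00011110 = 01010111
00100001 XOR 11100000 = 11000001
10011001 XOR 11000001 = 01011000
10001101 XOR 11010010 = 01011111
01011111 XOR 10001011 = 11010100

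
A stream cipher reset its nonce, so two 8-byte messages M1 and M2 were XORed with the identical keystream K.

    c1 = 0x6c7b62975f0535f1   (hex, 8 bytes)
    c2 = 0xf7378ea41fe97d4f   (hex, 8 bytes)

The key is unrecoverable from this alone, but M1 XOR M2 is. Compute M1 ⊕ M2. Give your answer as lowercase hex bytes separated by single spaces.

c1 ⊕ c2 = (M1 ⊕ K) ⊕ (M2 ⊕ K) = M1 ⊕ M2 — the shared key cancels under XOR.
6c ⊕ f7 = 9b
7b ⊕ 37 = 4c
62 ⊕ 8e = ec
97 ⊕ a4 = 33
5f ⊕ 1f = 40
05 ⊕ e9 = ec
35 ⊕ 7d = 48
f1 ⊕ 4f = be

9b 4c ec 33 40 ec 48 be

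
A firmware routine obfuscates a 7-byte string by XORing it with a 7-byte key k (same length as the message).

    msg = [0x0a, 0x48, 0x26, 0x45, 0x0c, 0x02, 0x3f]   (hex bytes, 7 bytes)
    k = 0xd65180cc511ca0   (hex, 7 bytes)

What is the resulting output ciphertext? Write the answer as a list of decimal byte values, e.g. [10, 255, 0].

0a ⊕ d6 = dc
48 ⊕ 51 = 19
26 ⊕ 80 = a6
45 ⊕ cc = 89
0c ⊕ 51 = 5d
02 ⊕ 1c = 1e
3f ⊕ a0 = 9f

[220, 25, 166, 137, 93, 30, 159]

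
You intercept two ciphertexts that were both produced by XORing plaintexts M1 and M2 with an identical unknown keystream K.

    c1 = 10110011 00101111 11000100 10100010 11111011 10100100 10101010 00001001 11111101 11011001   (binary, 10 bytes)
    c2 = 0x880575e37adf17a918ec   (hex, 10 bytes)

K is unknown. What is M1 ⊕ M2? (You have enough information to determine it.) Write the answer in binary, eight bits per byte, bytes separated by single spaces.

00111011 00101010 10110001 01000001 10000001 01111011 10111101 10100000 11100101 00110101

c1 ⊕ c2 = (M1 ⊕ K) ⊕ (M2 ⊕ K) = M1 ⊕ M2 — the shared key cancels under XOR.
10110011 XOR 10001000 = 00111011
00101111 XOR 00000101 = 00101010
11000100 XOR 01110101 = 10110001
10100010 XOR 11100011 = 01000001
11111011 XOR 01111010 = 10000001
10100100 XOR 11011111 = 01111011
10101010 XOR 00010111 = 10111101
00001001 XOR 10101001 = 10100000
11111101 XOR 00011000 = 11100101
11011001 XOR 11101100 = 00110101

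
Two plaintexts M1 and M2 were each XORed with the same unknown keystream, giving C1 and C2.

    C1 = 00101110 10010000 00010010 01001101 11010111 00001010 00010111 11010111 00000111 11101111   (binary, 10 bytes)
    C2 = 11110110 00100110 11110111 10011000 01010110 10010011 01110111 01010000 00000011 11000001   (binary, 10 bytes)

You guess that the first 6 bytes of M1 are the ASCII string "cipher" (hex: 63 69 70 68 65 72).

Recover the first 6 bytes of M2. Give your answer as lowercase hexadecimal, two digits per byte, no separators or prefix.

First, C1 ⊕ C2 = (M1 ⊕ K) ⊕ (M2 ⊕ K) = M1 ⊕ M2, so the key drops out. Then M2 = (M1 ⊕ M2) ⊕ M1 over the first 6 bytes.
byte 0: (2e xor f6) xor 63 = d8 xor 63 = bb
byte 1: (90 xor 26) xor 69 = b6 xor 69 = df
byte 2: (12 xor f7) xor 70 = e5 xor 70 = 95
byte 3: (4d xor 98) xor 68 = d5 xor 68 = bd
byte 4: (d7 xor 56) xor 65 = 81 xor 65 = e4
byte 5: (0a xor 93) xor 72 = 99 xor 72 = eb

bbdf95bde4eb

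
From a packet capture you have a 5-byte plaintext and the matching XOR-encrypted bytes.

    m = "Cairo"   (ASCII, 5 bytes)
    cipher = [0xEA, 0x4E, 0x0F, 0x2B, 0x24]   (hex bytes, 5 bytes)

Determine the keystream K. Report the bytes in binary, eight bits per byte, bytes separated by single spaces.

Since cipher = m ⊕ K, XORing both sides with m gives K = m ⊕ cipher.
byte 0: 01000011 ⊕ 11101010 = 10101001
byte 1: 01100001 ⊕ 01001110 = 00101111
byte 2: 01101001 ⊕ 00001111 = 01100110
byte 3: 01110010 ⊕ 00101011 = 01011001
byte 4: 01101111 ⊕ 00100100 = 01001011

10101001 00101111 01100110 01011001 01001011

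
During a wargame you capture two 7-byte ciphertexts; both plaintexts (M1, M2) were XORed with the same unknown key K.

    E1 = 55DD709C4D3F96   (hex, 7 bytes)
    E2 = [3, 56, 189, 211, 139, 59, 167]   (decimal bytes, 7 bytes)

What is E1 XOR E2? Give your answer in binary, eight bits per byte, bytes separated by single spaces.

E1 ⊕ E2 = (M1 ⊕ K) ⊕ (M2 ⊕ K) = M1 ⊕ M2 — the shared key cancels under XOR.
byte 0: 01010101 ⊕ 00000011 = 01010110
byte 1: 11011101 ⊕ 00111000 = 11100101
byte 2: 01110000 ⊕ 10111101 = 11001101
byte 3: 10011100 ⊕ 11010011 = 01001111
byte 4: 01001101 ⊕ 10001011 = 11000110
byte 5: 00111111 ⊕ 00111011 = 00000100
byte 6: 10010110 ⊕ 10100111 = 00110001

01010110 11100101 11001101 01001111 11000110 00000100 00110001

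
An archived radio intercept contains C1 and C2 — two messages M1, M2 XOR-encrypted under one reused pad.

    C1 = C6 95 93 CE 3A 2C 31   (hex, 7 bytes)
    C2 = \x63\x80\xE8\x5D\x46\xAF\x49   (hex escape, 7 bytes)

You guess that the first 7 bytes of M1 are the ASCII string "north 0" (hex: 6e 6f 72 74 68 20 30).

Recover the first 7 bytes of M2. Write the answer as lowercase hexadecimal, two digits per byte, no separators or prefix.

cb7a09e714a348

First, C1 ⊕ C2 = (M1 ⊕ K) ⊕ (M2 ⊕ K) = M1 ⊕ M2, so the key drops out. Then M2 = (M1 ⊕ M2) ⊕ M1 over the first 7 bytes.
byte 0: (c6 xor 63) xor 6e = a5 xor 6e = cb
byte 1: (95 xor 80) xor 6f = 15 xor 6f = 7a
byte 2: (93 xor e8) xor 72 = 7b xor 72 = 09
byte 3: (ce xor 5d) xor 74 = 93 xor 74 = e7
byte 4: (3a xor 46) xor 68 = 7c xor 68 = 14
byte 5: (2c xor af) xor 20 = 83 xor 20 = a3
byte 6: (31 xor 49) xor 30 = 78 xor 30 = 48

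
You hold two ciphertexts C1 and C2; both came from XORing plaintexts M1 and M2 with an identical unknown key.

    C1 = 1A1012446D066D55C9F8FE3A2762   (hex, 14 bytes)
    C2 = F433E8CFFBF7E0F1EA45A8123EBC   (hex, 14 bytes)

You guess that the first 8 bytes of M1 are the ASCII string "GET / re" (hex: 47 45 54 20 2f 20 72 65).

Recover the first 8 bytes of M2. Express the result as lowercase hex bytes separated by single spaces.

First, C1 ⊕ C2 = (M1 ⊕ K) ⊕ (M2 ⊕ K) = M1 ⊕ M2, so the key drops out. Then M2 = (M1 ⊕ M2) ⊕ M1 over the first 8 bytes.
byte 0: (1a XOR f4) XOR 47 = ee XOR 47 = a9
byte 1: (10 XOR 33) XOR 45 = 23 XOR 45 = 66
byte 2: (12 XOR e8) XOR 54 = fa XOR 54 = ae
byte 3: (44 XOR cf) XOR 20 = 8b XOR 20 = ab
byte 4: (6d XOR fb) XOR 2f = 96 XOR 2f = b9
byte 5: (06 XOR f7) XOR 20 = f1 XOR 20 = d1
byte 6: (6d XOR e0) XOR 72 = 8d XOR 72 = ff
byte 7: (55 XOR f1) XOR 65 = a4 XOR 65 = c1

a9 66 ae ab b9 d1 ff c1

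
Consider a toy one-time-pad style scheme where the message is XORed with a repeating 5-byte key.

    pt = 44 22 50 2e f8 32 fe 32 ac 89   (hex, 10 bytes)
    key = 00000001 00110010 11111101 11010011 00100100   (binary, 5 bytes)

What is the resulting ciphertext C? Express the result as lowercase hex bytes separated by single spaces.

The 5-byte key repeats, so the effective keystream is 01 32 fd d3 24 01 32 fd d3 24.
byte 0: 01000100 xor 00000001 = 01000101
byte 1: 00100010 xor 00110010 = 00010000
byte 2: 01010000 xor 11111101 = 10101101
byte 3: 00101110 xor 11010011 = 11111101
byte 4: 11111000 xor 00100100 = 11011100
byte 5: 00110010 xor 00000001 = 00110011
byte 6: 11111110 xor 00110010 = 11001100
byte 7: 00110010 xor 11111101 = 11001111
byte 8: 10101100 xor 11010011 = 01111111
byte 9: 10001001 xor 00100100 = 10101101

45 10 ad fd dc 33 cc cf 7f ad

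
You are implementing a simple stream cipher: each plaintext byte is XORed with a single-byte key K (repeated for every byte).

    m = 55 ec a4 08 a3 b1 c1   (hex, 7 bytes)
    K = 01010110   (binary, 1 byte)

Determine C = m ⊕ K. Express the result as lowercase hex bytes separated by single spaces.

03 ba f2 5e f5 e7 97

The 1-byte key repeats, so the effective keystream is 56 56 56 56 56 56 56.
byte 0: 55 ^ 56 = 03
byte 1: ec ^ 56 = ba
byte 2: a4 ^ 56 = f2
byte 3: 08 ^ 56 = 5e
byte 4: a3 ^ 56 = f5
byte 5: b1 ^ 56 = e7
byte 6: c1 ^ 56 = 97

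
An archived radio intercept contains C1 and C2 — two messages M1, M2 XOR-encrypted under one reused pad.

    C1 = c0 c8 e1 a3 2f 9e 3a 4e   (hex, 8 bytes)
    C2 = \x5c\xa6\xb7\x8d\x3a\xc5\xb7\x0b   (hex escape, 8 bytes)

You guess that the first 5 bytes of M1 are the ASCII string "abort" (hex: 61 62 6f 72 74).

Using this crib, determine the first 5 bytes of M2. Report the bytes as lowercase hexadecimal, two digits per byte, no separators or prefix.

First, C1 ⊕ C2 = (M1 ⊕ K) ⊕ (M2 ⊕ K) = M1 ⊕ M2, so the key drops out. Then M2 = (M1 ⊕ M2) ⊕ M1 over the first 5 bytes.
byte 0: (c0 ⊕ 5c) ⊕ 61 = 9c ⊕ 61 = fd
byte 1: (c8 ⊕ a6) ⊕ 62 = 6e ⊕ 62 = 0c
byte 2: (e1 ⊕ b7) ⊕ 6f = 56 ⊕ 6f = 39
byte 3: (a3 ⊕ 8d) ⊕ 72 = 2e ⊕ 72 = 5c
byte 4: (2f ⊕ 3a) ⊕ 74 = 15 ⊕ 74 = 61

fd0c395c61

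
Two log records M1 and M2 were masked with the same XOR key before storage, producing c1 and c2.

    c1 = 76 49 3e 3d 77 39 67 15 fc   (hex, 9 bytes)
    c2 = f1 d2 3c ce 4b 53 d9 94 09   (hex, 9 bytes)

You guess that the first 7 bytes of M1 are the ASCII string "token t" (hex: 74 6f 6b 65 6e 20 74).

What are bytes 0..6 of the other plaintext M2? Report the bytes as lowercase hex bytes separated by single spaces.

First, c1 ⊕ c2 = (M1 ⊕ K) ⊕ (M2 ⊕ K) = M1 ⊕ M2, so the key drops out. Then M2 = (M1 ⊕ M2) ⊕ M1 over the first 7 bytes.
byte 0: (76 ⊕ f1) ⊕ 74 = 87 ⊕ 74 = f3
byte 1: (49 ⊕ d2) ⊕ 6f = 9b ⊕ 6f = f4
byte 2: (3e ⊕ 3c) ⊕ 6b = 02 ⊕ 6b = 69
byte 3: (3d ⊕ ce) ⊕ 65 = f3 ⊕ 65 = 96
byte 4: (77 ⊕ 4b) ⊕ 6e = 3c ⊕ 6e = 52
byte 5: (39 ⊕ 53) ⊕ 20 = 6a ⊕ 20 = 4a
byte 6: (67 ⊕ d9) ⊕ 74 = be ⊕ 74 = ca

f3 f4 69 96 52 4a ca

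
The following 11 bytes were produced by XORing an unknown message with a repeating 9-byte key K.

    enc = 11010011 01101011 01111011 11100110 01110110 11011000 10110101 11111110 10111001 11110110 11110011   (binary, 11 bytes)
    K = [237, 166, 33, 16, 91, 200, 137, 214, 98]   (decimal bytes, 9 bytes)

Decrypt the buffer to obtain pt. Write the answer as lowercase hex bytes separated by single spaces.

3e cd 5a f6 2d 10 3c 28 db 1b 55

The 9-byte key repeats, so the effective keystream is ed a6 21 10 5b c8 89 d6 62 ed a6.
byte 0: d3 ^ ed = 3e
byte 1: 6b ^ a6 = cd
byte 2: 7b ^ 21 = 5a
byte 3: e6 ^ 10 = f6
byte 4: 76 ^ 5b = 2d
byte 5: d8 ^ c8 = 10
byte 6: b5 ^ 89 = 3c
byte 7: fe ^ d6 = 28
byte 8: b9 ^ 62 = db
byte 9: f6 ^ ed = 1b
byte 10: f3 ^ a6 = 55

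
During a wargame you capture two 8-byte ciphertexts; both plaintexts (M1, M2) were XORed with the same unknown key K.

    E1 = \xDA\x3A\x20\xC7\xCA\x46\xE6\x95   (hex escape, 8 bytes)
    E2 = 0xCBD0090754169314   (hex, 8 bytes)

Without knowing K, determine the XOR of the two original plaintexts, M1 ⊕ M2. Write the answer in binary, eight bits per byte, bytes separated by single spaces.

00010001 11101010 00101001 11000000 10011110 01010000 01110101 10000001

E1 ⊕ E2 = (M1 ⊕ K) ⊕ (M2 ⊕ K) = M1 ⊕ M2 — the shared key cancels under XOR.
11011010 ^ 11001011 = 00010001
00111010 ^ 11010000 = 11101010
00100000 ^ 00001001 = 00101001
11000111 ^ 00000111 = 11000000
11001010 ^ 01010100 = 10011110
01000110 ^ 00010110 = 01010000
11100110 ^ 10010011 = 01110101
10010101 ^ 00010100 = 10000001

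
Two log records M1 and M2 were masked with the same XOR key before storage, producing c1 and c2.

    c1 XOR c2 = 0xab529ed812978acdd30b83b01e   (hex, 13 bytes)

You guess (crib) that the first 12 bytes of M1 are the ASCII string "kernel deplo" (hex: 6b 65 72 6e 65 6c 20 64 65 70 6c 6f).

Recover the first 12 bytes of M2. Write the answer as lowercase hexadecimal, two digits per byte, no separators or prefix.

Since c1 ⊕ c2 = M1 ⊕ M2, XORing with the guessed M1 bytes yields the corresponding M2 bytes: M2 = (c1 ⊕ c2) ⊕ M1.
ab ⊕ 6b = c0
52 ⊕ 65 = 37
9e ⊕ 72 = ec
d8 ⊕ 6e = b6
12 ⊕ 65 = 77
97 ⊕ 6c = fb
8a ⊕ 20 = aa
cd ⊕ 64 = a9
d3 ⊕ 65 = b6
0b ⊕ 70 = 7b
83 ⊕ 6c = ef
b0 ⊕ 6f = df

c037ecb677fbaaa9b67befdf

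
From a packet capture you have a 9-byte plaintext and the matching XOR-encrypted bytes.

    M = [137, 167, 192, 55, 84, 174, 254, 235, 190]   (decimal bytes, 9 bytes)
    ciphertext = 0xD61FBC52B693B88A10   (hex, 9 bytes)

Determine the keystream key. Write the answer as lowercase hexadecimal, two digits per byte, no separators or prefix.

Since ciphertext = M ⊕ key, XORing both sides with M gives key = M ⊕ ciphertext.
byte 0: 137 xor 214 =  95
byte 1: 167 xor  31 = 184
byte 2: 192 xor 188 = 124
byte 3:  55 xor  82 = 101
byte 4:  84 xor 182 = 226
byte 5: 174 xor 147 =  61
byte 6: 254 xor 184 =  70
byte 7: 235 xor 138 =  97
byte 8: 190 xor  16 = 174

5fb87c65e23d4661ae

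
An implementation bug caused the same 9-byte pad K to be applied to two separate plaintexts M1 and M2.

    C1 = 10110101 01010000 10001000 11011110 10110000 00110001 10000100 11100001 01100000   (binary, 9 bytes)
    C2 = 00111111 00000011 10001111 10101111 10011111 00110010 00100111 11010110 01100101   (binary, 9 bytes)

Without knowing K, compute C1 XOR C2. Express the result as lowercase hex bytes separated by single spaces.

C1 ⊕ C2 = (M1 ⊕ K) ⊕ (M2 ⊕ K) = M1 ⊕ M2 — the shared key cancels under XOR.
b5 ⊕ 3f = 8a
50 ⊕ 03 = 53
88 ⊕ 8f = 07
de ⊕ af = 71
b0 ⊕ 9f = 2f
31 ⊕ 32 = 03
84 ⊕ 27 = a3
e1 ⊕ d6 = 37
60 ⊕ 65 = 05

8a 53 07 71 2f 03 a3 37 05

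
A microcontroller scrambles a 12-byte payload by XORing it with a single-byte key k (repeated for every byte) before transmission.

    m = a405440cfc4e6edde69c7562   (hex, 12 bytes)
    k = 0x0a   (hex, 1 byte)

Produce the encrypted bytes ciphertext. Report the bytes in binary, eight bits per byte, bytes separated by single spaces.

The 1-byte key repeats, so the effective keystream is 0a 0a 0a 0a 0a 0a 0a 0a 0a 0a 0a 0a.
byte 0: a4 ⊕ 0a = ae
byte 1: 05 ⊕ 0a = 0f
byte 2: 44 ⊕ 0a = 4e
byte 3: 0c ⊕ 0a = 06
byte 4: fc ⊕ 0a = f6
byte 5: 4e ⊕ 0a = 44
byte 6: 6e ⊕ 0a = 64
byte 7: dd ⊕ 0a = d7
byte 8: e6 ⊕ 0a = ec
byte 9: 9c ⊕ 0a = 96
byte 10: 75 ⊕ 0a = 7f
byte 11: 62 ⊕ 0a = 68

10101110 00001111 01001110 00000110 11110110 01000100 01100100 11010111 11101100 10010110 01111111 01101000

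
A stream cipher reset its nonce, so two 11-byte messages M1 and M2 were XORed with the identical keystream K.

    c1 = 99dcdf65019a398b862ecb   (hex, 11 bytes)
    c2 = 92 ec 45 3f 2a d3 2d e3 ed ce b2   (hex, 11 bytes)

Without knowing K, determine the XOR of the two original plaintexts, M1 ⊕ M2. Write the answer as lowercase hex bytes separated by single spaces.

0b 30 9a 5a 2b 49 14 68 6b e0 79

c1 ⊕ c2 = (M1 ⊕ K) ⊕ (M2 ⊕ K) = M1 ⊕ M2 — the shared key cancels under XOR.
99 XOR 92 = 0b
dc XOR ec = 30
df XOR 45 = 9a
65 XOR 3f = 5a
01 XOR 2a = 2b
9a XOR d3 = 49
39 XOR 2d = 14
8b XOR e3 = 68
86 XOR ed = 6b
2e XOR ce = e0
cb XOR b2 = 79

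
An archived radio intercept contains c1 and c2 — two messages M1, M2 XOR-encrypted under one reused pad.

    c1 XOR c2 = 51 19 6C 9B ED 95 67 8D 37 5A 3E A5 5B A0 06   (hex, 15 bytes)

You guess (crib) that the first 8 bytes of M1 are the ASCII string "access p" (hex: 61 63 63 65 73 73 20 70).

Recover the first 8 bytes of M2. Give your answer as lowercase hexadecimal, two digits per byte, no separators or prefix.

Since c1 ⊕ c2 = M1 ⊕ M2, XORing with the guessed M1 bytes yields the corresponding M2 bytes: M2 = (c1 ⊕ c2) ⊕ M1.
byte 0: 51 xor 61 = 30
byte 1: 19 xor 63 = 7a
byte 2: 6c xor 63 = 0f
byte 3: 9b xor 65 = fe
byte 4: ed xor 73 = 9e
byte 5: 95 xor 73 = e6
byte 6: 67 xor 20 = 47
byte 7: 8d xor 70 = fd

307a0ffe9ee647fd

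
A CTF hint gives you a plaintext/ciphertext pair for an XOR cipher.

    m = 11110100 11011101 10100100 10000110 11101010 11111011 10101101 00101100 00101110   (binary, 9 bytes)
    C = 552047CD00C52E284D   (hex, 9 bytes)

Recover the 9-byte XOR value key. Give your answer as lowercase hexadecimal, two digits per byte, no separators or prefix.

a1fde34bea3e830463

Since C = m ⊕ key, XORing both sides with m gives key = m ⊕ C.
f4 XOR 55 = a1
dd XOR 20 = fd
a4 XOR 47 = e3
86 XOR cd = 4b
ea XOR 00 = ea
fb XOR c5 = 3e
ad XOR 2e = 83
2c XOR 28 = 04
2e XOR 4d = 63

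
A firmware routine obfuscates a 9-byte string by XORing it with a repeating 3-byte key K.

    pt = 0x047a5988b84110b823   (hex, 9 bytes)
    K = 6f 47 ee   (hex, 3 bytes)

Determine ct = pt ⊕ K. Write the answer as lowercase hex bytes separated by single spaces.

6b 3d b7 e7 ff af 7f ff cd

The 3-byte key repeats, so the effective keystream is 6f 47 ee 6f 47 ee 6f 47 ee.
byte 0: 04 XOR 6f = 6b
byte 1: 7a XOR 47 = 3d
byte 2: 59 XOR ee = b7
byte 3: 88 XOR 6f = e7
byte 4: b8 XOR 47 = ff
byte 5: 41 XOR ee = af
byte 6: 10 XOR 6f = 7f
byte 7: b8 XOR 47 = ff
byte 8: 23 XOR ee = cd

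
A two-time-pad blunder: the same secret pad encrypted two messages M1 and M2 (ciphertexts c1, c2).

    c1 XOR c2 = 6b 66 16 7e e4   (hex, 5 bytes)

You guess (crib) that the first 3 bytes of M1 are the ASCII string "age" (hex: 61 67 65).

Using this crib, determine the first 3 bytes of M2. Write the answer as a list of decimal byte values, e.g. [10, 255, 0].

[10, 1, 115]

Since c1 ⊕ c2 = M1 ⊕ M2, XORing with the guessed M1 bytes yields the corresponding M2 bytes: M2 = (c1 ⊕ c2) ⊕ M1.
107 XOR  97 =  10
102 XOR 103 =   1
 22 XOR 101 = 115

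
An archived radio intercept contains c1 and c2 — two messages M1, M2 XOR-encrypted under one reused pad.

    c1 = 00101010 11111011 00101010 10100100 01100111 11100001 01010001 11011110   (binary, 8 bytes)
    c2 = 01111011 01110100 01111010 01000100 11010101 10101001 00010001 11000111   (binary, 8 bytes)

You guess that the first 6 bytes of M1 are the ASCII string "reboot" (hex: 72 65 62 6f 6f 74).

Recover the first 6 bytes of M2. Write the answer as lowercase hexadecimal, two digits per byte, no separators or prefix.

First, c1 ⊕ c2 = (M1 ⊕ K) ⊕ (M2 ⊕ K) = M1 ⊕ M2, so the key drops out. Then M2 = (M1 ⊕ M2) ⊕ M1 over the first 6 bytes.
byte 0: (2a xor 7b) xor 72 = 51 xor 72 = 23
byte 1: (fb xor 74) xor 65 = 8f xor 65 = ea
byte 2: (2a xor 7a) xor 62 = 50 xor 62 = 32
byte 3: (a4 xor 44) xor 6f = e0 xor 6f = 8f
byte 4: (67 xor d5) xor 6f = b2 xor 6f = dd
byte 5: (e1 xor a9) xor 74 = 48 xor 74 = 3c

23ea328fdd3c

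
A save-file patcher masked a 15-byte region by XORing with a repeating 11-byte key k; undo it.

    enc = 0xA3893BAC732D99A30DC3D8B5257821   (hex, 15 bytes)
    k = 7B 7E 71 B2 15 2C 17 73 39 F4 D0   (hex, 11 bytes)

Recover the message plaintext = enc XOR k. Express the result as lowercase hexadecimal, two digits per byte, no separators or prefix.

The 11-byte key repeats, so the effective keystream is 7b 7e 71 b2 15 2c 17 73 39 f4 d0 7b 7e 71 b2.
byte 0: a3 XOR 7b = d8
byte 1: 89 XOR 7e = f7
byte 2: 3b XOR 71 = 4a
byte 3: ac XOR b2 = 1e
byte 4: 73 XOR 15 = 66
byte 5: 2d XOR 2c = 01
byte 6: 99 XOR 17 = 8e
byte 7: a3 XOR 73 = d0
byte 8: 0d XOR 39 = 34
byte 9: c3 XOR f4 = 37
byte 10: d8 XOR d0 = 08
byte 11: b5 XOR 7b = ce
byte 12: 25 XOR 7e = 5b
byte 13: 78 XOR 71 = 09
byte 14: 21 XOR b2 = 93

d8f74a1e66018ed0343708ce5b0993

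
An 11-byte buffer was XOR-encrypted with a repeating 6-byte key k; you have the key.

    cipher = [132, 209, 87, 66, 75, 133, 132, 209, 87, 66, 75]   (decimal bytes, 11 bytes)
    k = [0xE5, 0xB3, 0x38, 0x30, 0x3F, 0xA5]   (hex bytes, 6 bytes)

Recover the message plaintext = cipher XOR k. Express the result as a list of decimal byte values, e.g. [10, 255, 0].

The 6-byte key repeats, so the effective keystream is e5 b3 38 30 3f a5 e5 b3 38 30 3f.
byte 0: 84 ⊕ e5 = 61
byte 1: d1 ⊕ b3 = 62
byte 2: 57 ⊕ 38 = 6f
byte 3: 42 ⊕ 30 = 72
byte 4: 4b ⊕ 3f = 74
byte 5: 85 ⊕ a5 = 20
byte 6: 84 ⊕ e5 = 61
byte 7: d1 ⊕ b3 = 62
byte 8: 57 ⊕ 38 = 6f
byte 9: 42 ⊕ 30 = 72
byte 10: 4b ⊕ 3f = 74

[97, 98, 111, 114, 116, 32, 97, 98, 111, 114, 116]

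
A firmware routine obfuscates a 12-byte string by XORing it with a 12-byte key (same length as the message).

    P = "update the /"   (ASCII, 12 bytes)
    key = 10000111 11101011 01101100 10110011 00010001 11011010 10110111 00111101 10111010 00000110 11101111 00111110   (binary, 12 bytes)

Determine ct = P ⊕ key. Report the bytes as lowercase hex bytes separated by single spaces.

f2 9b 08 d2 65 bf 97 49 d2 63 cf 11

XOR is its own inverse, so applying the key byte-wise gives the result directly.
byte 0: 75 xor 87 = f2
byte 1: 70 xor eb = 9b
byte 2: 64 xor 6c = 08
byte 3: 61 xor b3 = d2
byte 4: 74 xor 11 = 65
byte 5: 65 xor da = bf
byte 6: 20 xor b7 = 97
byte 7: 74 xor 3d = 49
byte 8: 68 xor ba = d2
byte 9: 65 xor 06 = 63
byte 10: 20 xor ef = cf
byte 11: 2f xor 3e = 11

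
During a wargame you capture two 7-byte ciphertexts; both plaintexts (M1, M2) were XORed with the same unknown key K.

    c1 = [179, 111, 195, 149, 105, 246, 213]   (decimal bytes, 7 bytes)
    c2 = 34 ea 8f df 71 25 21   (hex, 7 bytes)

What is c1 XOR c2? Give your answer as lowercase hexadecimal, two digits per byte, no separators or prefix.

c1 ⊕ c2 = (M1 ⊕ K) ⊕ (M2 ⊕ K) = M1 ⊕ M2 — the shared key cancels under XOR.
b3 ^ 34 = 87
6f ^ ea = 85
c3 ^ 8f = 4c
95 ^ df = 4a
69 ^ 71 = 18
f6 ^ 25 = d3
d5 ^ 21 = f4

87854c4a18d3f4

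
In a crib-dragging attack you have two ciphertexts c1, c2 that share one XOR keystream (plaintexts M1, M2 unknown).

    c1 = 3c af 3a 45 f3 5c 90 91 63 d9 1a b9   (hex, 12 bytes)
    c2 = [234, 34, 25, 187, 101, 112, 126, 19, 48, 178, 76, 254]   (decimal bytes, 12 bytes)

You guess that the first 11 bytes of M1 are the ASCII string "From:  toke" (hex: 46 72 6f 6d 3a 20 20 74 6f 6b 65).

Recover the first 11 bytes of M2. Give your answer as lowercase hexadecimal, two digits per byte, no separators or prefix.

90ff4c93ac0ccef63c0033

First, c1 ⊕ c2 = (M1 ⊕ K) ⊕ (M2 ⊕ K) = M1 ⊕ M2, so the key drops out. Then M2 = (M1 ⊕ M2) ⊕ M1 over the first 11 bytes.
byte 0: (3c XOR ea) XOR 46 = d6 XOR 46 = 90
byte 1: (af XOR 22) XOR 72 = 8d XOR 72 = ff
byte 2: (3a XOR 19) XOR 6f = 23 XOR 6f = 4c
byte 3: (45 XOR bb) XOR 6d = fe XOR 6d = 93
byte 4: (f3 XOR 65) XOR 3a = 96 XOR 3a = ac
byte 5: (5c XOR 70) XOR 20 = 2c XOR 20 = 0c
byte 6: (90 XOR 7e) XOR 20 = ee XOR 20 = ce
byte 7: (91 XOR 13) XOR 74 = 82 XOR 74 = f6
byte 8: (63 XOR 30) XOR 6f = 53 XOR 6f = 3c
byte 9: (d9 XOR b2) XOR 6b = 6b XOR 6b = 00
byte 10: (1a XOR 4c) XOR 65 = 56 XOR 65 = 33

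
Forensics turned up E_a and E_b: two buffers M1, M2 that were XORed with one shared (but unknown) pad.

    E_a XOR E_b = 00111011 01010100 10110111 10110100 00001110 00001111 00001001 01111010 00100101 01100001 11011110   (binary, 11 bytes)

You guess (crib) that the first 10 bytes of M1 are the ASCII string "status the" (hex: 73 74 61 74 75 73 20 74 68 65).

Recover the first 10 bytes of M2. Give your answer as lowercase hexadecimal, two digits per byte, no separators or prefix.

4820d6c07b7c290e4d04

Since E_a ⊕ E_b = M1 ⊕ M2, XORing with the guessed M1 bytes yields the corresponding M2 bytes: M2 = (E_a ⊕ E_b) ⊕ M1.
3b xor 73 = 48
54 xor 74 = 20
b7 xor 61 = d6
b4 xor 74 = c0
0e xor 75 = 7b
0f xor 73 = 7c
09 xor 20 = 29
7a xor 74 = 0e
25 xor 68 = 4d
61 xor 65 = 04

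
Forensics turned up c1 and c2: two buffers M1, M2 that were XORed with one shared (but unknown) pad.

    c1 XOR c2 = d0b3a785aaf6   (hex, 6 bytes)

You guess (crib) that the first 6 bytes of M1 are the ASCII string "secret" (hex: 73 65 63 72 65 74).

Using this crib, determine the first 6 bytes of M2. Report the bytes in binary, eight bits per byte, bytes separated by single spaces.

10100011 11010110 11000100 11110111 11001111 10000010

Since c1 ⊕ c2 = M1 ⊕ M2, XORing with the guessed M1 bytes yields the corresponding M2 bytes: M2 = (c1 ⊕ c2) ⊕ M1.
d0 XOR 73 = a3
b3 XOR 65 = d6
a7 XOR 63 = c4
85 XOR 72 = f7
aa XOR 65 = cf
f6 XOR 74 = 82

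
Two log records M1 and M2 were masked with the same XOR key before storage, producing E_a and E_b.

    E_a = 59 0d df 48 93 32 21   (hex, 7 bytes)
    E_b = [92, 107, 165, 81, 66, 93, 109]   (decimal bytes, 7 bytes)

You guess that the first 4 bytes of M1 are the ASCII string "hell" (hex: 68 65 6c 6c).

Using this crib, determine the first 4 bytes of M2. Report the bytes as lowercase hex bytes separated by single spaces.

6d 03 16 75

First, E_a ⊕ E_b = (M1 ⊕ K) ⊕ (M2 ⊕ K) = M1 ⊕ M2, so the key drops out. Then M2 = (M1 ⊕ M2) ⊕ M1 over the first 4 bytes.
byte 0: (59 ⊕ 5c) ⊕ 68 = 05 ⊕ 68 = 6d
byte 1: (0d ⊕ 6b) ⊕ 65 = 66 ⊕ 65 = 03
byte 2: (df ⊕ a5) ⊕ 6c = 7a ⊕ 6c = 16
byte 3: (48 ⊕ 51) ⊕ 6c = 19 ⊕ 6c = 75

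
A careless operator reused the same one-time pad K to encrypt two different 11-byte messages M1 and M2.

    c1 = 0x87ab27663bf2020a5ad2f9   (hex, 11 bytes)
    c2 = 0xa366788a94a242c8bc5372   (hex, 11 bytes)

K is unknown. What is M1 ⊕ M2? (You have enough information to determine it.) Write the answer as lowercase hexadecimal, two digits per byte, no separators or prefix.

24cd5fecaf5040c2e6818b

c1 ⊕ c2 = (M1 ⊕ K) ⊕ (M2 ⊕ K) = M1 ⊕ M2 — the shared key cancels under XOR.
byte 0: 87 ^ a3 = 24
byte 1: ab ^ 66 = cd
byte 2: 27 ^ 78 = 5f
byte 3: 66 ^ 8a = ec
byte 4: 3b ^ 94 = af
byte 5: f2 ^ a2 = 50
byte 6: 02 ^ 42 = 40
byte 7: 0a ^ c8 = c2
byte 8: 5a ^ bc = e6
byte 9: d2 ^ 53 = 81
byte 10: f9 ^ 72 = 8b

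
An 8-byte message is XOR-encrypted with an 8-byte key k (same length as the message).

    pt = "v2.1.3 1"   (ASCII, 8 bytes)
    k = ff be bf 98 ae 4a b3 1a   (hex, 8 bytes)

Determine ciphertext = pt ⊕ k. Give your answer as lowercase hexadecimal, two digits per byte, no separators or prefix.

XOR is its own inverse, so applying the key byte-wise gives the result directly.
byte 0: 76 xor ff = 89
byte 1: 32 xor be = 8c
byte 2: 2e xor bf = 91
byte 3: 31 xor 98 = a9
byte 4: 2e xor ae = 80
byte 5: 33 xor 4a = 79
byte 6: 20 xor b3 = 93
byte 7: 31 xor 1a = 2b

898c91a98079932b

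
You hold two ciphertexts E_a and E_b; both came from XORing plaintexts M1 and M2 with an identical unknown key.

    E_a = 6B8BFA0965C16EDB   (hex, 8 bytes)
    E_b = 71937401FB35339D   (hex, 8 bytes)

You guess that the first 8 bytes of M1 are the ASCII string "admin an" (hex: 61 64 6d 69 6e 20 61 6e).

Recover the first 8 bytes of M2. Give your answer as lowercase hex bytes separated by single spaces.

7b 7c e3 61 f0 d4 3c 28

First, E_a ⊕ E_b = (M1 ⊕ K) ⊕ (M2 ⊕ K) = M1 ⊕ M2, so the key drops out. Then M2 = (M1 ⊕ M2) ⊕ M1 over the first 8 bytes.
byte 0: (6b XOR 71) XOR 61 = 1a XOR 61 = 7b
byte 1: (8b XOR 93) XOR 64 = 18 XOR 64 = 7c
byte 2: (fa XOR 74) XOR 6d = 8e XOR 6d = e3
byte 3: (09 XOR 01) XOR 69 = 08 XOR 69 = 61
byte 4: (65 XOR fb) XOR 6e = 9e XOR 6e = f0
byte 5: (c1 XOR 35) XOR 20 = f4 XOR 20 = d4
byte 6: (6e XOR 33) XOR 61 = 5d XOR 61 = 3c
byte 7: (db XOR 9d) XOR 6e = 46 XOR 6e = 28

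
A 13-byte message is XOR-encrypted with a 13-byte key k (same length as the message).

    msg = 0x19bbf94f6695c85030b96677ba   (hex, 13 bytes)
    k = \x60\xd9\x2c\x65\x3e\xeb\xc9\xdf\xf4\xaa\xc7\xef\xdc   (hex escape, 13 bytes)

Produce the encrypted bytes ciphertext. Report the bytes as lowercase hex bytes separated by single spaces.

byte 0:  25 ^  96 = 121
byte 1: 187 ^ 217 =  98
byte 2: 249 ^  44 = 213
byte 3:  79 ^ 101 =  42
byte 4: 102 ^  62 =  88
byte 5: 149 ^ 235 = 126
byte 6: 200 ^ 201 =   1
byte 7:  80 ^ 223 = 143
byte 8:  48 ^ 244 = 196
byte 9: 185 ^ 170 =  19
byte 10: 102 ^ 199 = 161
byte 11: 119 ^ 239 = 152
byte 12: 186 ^ 220 = 102

79 62 d5 2a 58 7e 01 8f c4 13 a1 98 66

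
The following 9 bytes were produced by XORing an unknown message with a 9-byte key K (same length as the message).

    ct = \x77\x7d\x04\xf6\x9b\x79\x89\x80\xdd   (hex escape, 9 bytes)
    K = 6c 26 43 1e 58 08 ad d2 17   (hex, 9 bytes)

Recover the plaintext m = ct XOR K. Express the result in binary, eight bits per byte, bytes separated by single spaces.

77 ^ 6c = 1b
7d ^ 26 = 5b
04 ^ 43 = 47
f6 ^ 1e = e8
9b ^ 58 = c3
79 ^ 08 = 71
89 ^ ad = 24
80 ^ d2 = 52
dd ^ 17 = ca

00011011 01011011 01000111 11101000 11000011 01110001 00100100 01010010 11001010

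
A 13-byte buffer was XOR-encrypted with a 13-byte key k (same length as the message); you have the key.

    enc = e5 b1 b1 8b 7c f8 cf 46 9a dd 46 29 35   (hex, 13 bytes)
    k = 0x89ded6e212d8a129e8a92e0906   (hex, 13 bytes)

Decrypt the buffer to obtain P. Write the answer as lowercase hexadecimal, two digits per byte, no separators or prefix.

byte 0: 11100101 ^ 10001001 = 01101100
byte 1: 10110001 ^ 11011110 = 01101111
byte 2: 10110001 ^ 11010110 = 01100111
byte 3: 10001011 ^ 11100010 = 01101001
byte 4: 01111100 ^ 00010010 = 01101110
byte 5: 11111000 ^ 11011000 = 00100000
byte 6: 11001111 ^ 10100001 = 01101110
byte 7: 01000110 ^ 00101001 = 01101111
byte 8: 10011010 ^ 11101000 = 01110010
byte 9: 11011101 ^ 10101001 = 01110100
byte 10: 01000110 ^ 00101110 = 01101000
byte 11: 00101001 ^ 00001001 = 00100000
byte 12: 00110101 ^ 00000110 = 00110011

6c6f67696e206e6f7274682033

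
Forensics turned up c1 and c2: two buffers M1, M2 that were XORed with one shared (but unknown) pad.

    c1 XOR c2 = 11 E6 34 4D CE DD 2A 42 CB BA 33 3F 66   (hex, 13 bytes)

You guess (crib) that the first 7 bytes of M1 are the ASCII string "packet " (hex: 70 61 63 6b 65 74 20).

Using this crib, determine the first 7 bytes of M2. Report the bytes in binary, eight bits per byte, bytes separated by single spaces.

01100001 10000111 01010111 00100110 10101011 10101001 00001010

Since c1 ⊕ c2 = M1 ⊕ M2, XORing with the guessed M1 bytes yields the corresponding M2 bytes: M2 = (c1 ⊕ c2) ⊕ M1.
byte 0: 11 ⊕ 70 = 61
byte 1: e6 ⊕ 61 = 87
byte 2: 34 ⊕ 63 = 57
byte 3: 4d ⊕ 6b = 26
byte 4: ce ⊕ 65 = ab
byte 5: dd ⊕ 74 = a9
byte 6: 2a ⊕ 20 = 0a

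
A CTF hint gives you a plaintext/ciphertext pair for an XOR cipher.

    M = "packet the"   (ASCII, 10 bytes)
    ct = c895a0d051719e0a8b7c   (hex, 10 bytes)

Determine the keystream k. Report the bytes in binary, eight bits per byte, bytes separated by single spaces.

Since ct = M ⊕ k, XORing both sides with M gives k = M ⊕ ct.
70 ^ c8 = b8
61 ^ 95 = f4
63 ^ a0 = c3
6b ^ d0 = bb
65 ^ 51 = 34
74 ^ 71 = 05
20 ^ 9e = be
74 ^ 0a = 7e
68 ^ 8b = e3
65 ^ 7c = 19

10111000 11110100 11000011 10111011 00110100 00000101 10111110 01111110 11100011 00011001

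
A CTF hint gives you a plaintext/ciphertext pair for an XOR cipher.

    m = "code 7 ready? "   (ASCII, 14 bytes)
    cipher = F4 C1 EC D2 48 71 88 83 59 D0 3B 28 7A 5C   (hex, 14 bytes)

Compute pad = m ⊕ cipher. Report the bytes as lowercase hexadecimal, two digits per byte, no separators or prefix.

Since cipher = m ⊕ pad, XORing both sides with m gives pad = m ⊕ cipher.
 99 ^ 244 = 151
111 ^ 193 = 174
100 ^ 236 = 136
101 ^ 210 = 183
 32 ^  72 = 104
 55 ^ 113 =  70
 32 ^ 136 = 168
114 ^ 131 = 241
101 ^  89 =  60
 97 ^ 208 = 177
100 ^  59 =  95
121 ^  40 =  81
 63 ^ 122 =  69
 32 ^  92 = 124

97ae88b76846a8f13cb15f51457c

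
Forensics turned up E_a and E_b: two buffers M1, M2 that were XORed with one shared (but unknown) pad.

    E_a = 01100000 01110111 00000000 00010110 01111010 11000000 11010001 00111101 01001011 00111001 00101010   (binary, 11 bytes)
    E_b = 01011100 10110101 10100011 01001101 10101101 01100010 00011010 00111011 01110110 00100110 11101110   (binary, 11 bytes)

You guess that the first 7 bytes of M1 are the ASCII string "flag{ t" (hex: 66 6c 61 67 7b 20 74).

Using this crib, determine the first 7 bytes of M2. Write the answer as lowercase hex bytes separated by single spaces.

5a ae c2 3c ac 82 bf

First, E_a ⊕ E_b = (M1 ⊕ K) ⊕ (M2 ⊕ K) = M1 ⊕ M2, so the key drops out. Then M2 = (M1 ⊕ M2) ⊕ M1 over the first 7 bytes.
byte 0: (60 ⊕ 5c) ⊕ 66 = 3c ⊕ 66 = 5a
byte 1: (77 ⊕ b5) ⊕ 6c = c2 ⊕ 6c = ae
byte 2: (00 ⊕ a3) ⊕ 61 = a3 ⊕ 61 = c2
byte 3: (16 ⊕ 4d) ⊕ 67 = 5b ⊕ 67 = 3c
byte 4: (7a ⊕ ad) ⊕ 7b = d7 ⊕ 7b = ac
byte 5: (c0 ⊕ 62) ⊕ 20 = a2 ⊕ 20 = 82
byte 6: (d1 ⊕ 1a) ⊕ 74 = cb ⊕ 74 = bf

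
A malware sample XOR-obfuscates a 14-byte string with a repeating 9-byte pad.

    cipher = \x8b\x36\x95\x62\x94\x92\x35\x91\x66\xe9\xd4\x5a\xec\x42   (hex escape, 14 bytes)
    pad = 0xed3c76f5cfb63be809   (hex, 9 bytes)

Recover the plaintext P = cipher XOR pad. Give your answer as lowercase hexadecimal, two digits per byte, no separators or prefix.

The 9-byte key repeats, so the effective keystream is ed 3c 76 f5 cf b6 3b e8 09 ed 3c 76 f5 cf.
byte 0: 139 xor 237 = 102
byte 1:  54 xor  60 =  10
byte 2: 149 xor 118 = 227
byte 3:  98 xor 245 = 151
byte 4: 148 xor 207 =  91
byte 5: 146 xor 182 =  36
byte 6:  53 xor  59 =  14
byte 7: 145 xor 232 = 121
byte 8: 102 xor   9 = 111
byte 9: 233 xor 237 =   4
byte 10: 212 xor  60 = 232
byte 11:  90 xor 118 =  44
byte 12: 236 xor 245 =  25
byte 13:  66 xor 207 = 141

660ae3975b240e796f04e82c198d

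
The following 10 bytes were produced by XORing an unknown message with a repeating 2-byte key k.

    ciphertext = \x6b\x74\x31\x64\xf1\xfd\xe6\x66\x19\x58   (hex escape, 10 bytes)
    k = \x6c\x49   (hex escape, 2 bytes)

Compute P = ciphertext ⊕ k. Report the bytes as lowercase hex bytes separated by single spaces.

The 2-byte key repeats, so the effective keystream is 6c 49 6c 49 6c 49 6c 49 6c 49.
byte 0: 6b xor 6c = 07
byte 1: 74 xor 49 = 3d
byte 2: 31 xor 6c = 5d
byte 3: 64 xor 49 = 2d
byte 4: f1 xor 6c = 9d
byte 5: fd xor 49 = b4
byte 6: e6 xor 6c = 8a
byte 7: 66 xor 49 = 2f
byte 8: 19 xor 6c = 75
byte 9: 58 xor 49 = 11

07 3d 5d 2d 9d b4 8a 2f 75 11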